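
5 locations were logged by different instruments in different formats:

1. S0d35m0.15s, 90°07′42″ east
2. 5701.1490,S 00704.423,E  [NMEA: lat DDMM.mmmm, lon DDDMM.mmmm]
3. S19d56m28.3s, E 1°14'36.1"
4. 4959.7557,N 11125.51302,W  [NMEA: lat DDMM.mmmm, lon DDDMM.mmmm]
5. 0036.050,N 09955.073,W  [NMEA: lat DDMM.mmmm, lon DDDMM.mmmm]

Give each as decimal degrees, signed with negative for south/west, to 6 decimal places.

Point 1:
  Lat: 35′ + 0.15″ = 35.00250′; 0 + 35.00250/60 = 0.5833750
  S → negative
  λ: 7′ + 42″ = 7.70000′; 90 + 7.70000/60 = 90.1283333
  E ⇒ keep positive
Point 2:
  Lat: degrees = first 2 digits = 57, minutes = 1.149; 57 + 1.149/60 = 57.0191500
  S → negative
  λ: degrees = first 3 digits = 7, minutes = 4.423; 7 + 4.423/60 = 7.0737167
  E → positive
Point 3:
  φ: 19 + 56/60 + 28.3/3600 = 19.9411944
  S ⇒ negate
  λ: 14′ + 36.1″ = 14.60167′; 1 + 14.60167/60 = 1.2433611
  E ⇒ keep positive
Point 4:
  Latitude: degrees = first 2 digits = 49, minutes = 59.7557; 49 + 59.7557/60 = 49.9959283
  N ⇒ keep positive
  Longitude: degrees = first 3 digits = 111, minutes = 25.51302; 111 + 25.51302/60 = 111.4252170
  W → negative
Point 5:
  Latitude: degrees = first 2 digits = 0, minutes = 36.05; 0 + 36.05/60 = 0.6008333
  N ⇒ keep positive
  Lon: split at 3 digits → 099° and 55.073′; 99 + 55.073/60 = 99.9178833
  hemisphere W, so the sign is −

1. -0.583375, 90.128333
2. -57.019150, 7.073717
3. -19.941194, 1.243361
4. 49.995928, -111.425217
5. 0.600833, -99.917883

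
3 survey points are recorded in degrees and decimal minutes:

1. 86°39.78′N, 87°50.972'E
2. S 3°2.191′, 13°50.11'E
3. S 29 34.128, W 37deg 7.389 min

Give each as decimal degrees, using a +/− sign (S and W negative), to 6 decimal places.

Point 1:
  φ: 86 + 39.78/60 = 86.6630000
  N → positive
  λ: 87 + 50.972/60 = 87.8495333
  E → positive
Point 2:
  Latitude: 3 + 2.191/60 = 3.0365167
  S → negative
  Longitude: 13 + 50.11/60 = 13.8351667
  E ⇒ keep positive
Point 3:
  Lat: 29 + 34.128/60 = 29.5688000
  hemisphere S, so the sign is −
  Longitude: 37 + 7.389/60 = 37.1231500
  W → negative

1. 86.663000, 87.849533
2. -3.036517, 13.835167
3. -29.568800, -37.123150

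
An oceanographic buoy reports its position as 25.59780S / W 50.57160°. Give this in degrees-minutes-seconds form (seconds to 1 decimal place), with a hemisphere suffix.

25°35′52.1″ S, 50°34′17.8″ W

Lat: 0.597800° → 35.86800′; 0.86800 × 60 = 52.080″
Longitude: 0.571600 × 60 = 34.29600′ → 34′, remainder × 60 = 17.760″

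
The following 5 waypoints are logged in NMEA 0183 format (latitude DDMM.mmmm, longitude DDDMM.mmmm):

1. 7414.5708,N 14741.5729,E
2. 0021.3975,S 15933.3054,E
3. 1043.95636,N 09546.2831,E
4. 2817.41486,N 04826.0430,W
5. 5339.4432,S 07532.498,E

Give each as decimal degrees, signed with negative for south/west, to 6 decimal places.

1. 74.242847, 147.692882
2. -0.356625, 159.555090
3. 10.732606, 95.771385
4. 28.290248, -48.434050
5. -53.657387, 75.541633

Point 1:
  Lat: split at 2 digits → 74° and 14.5708′; 74 + 14.5708/60 = 74.2428467
  N → positive
  Longitude: split at 3 digits → 147° and 41.5729′; 147 + 41.5729/60 = 147.6928817
  E → positive
Point 2:
  φ: split at 2 digits → 00° and 21.3975′; 0 + 21.3975/60 = 0.3566250
  S → negative
  λ: degrees = first 3 digits = 159, minutes = 33.3054; 159 + 33.3054/60 = 159.5550900
  E → positive
Point 3:
  Latitude: split at 2 digits → 10° and 43.95636′; 10 + 43.95636/60 = 10.7326060
  N ⇒ keep positive
  Lon: degrees = first 3 digits = 95, minutes = 46.2831; 95 + 46.2831/60 = 95.7713850
  E → positive
Point 4:
  Latitude: degrees = first 2 digits = 28, minutes = 17.41486; 28 + 17.41486/60 = 28.2902477
  N → positive
  λ: split at 3 digits → 048° and 26.043′; 48 + 26.043/60 = 48.4340500
  W → negative
Point 5:
  φ: degrees = first 2 digits = 53, minutes = 39.4432; 53 + 39.4432/60 = 53.6573867
  S ⇒ negate
  λ: degrees = first 3 digits = 75, minutes = 32.498; 75 + 32.498/60 = 75.5416333
  E → positive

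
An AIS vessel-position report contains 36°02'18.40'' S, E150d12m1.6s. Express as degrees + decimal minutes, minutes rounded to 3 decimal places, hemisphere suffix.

36° 2.307′ S, 150° 12.027′ E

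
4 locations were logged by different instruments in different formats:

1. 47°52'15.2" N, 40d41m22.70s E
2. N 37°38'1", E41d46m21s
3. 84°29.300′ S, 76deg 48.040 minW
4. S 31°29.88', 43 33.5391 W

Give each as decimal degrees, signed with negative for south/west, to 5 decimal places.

1. 47.87089, 40.68964
2. 37.63361, 41.77250
3. -84.48833, -76.80067
4. -31.49800, -43.55899

Point 1:
  Latitude: 47 + 52/60 + 15.2/3600 = 47.870889
  N → positive
  Lon: 41′ + 22.7″ = 41.37833′; 40 + 41.37833/60 = 40.689639
  E ⇒ keep positive
Point 2:
  φ: 38′ + 1″ = 38.01667′; 37 + 38.01667/60 = 37.633611
  N ⇒ keep positive
  Longitude: 41 + 46/60 + 21/3600 = 41.772500
  E ⇒ keep positive
Point 3:
  φ: 29.3′ = 0.488333°; total 84.488333
  hemisphere S, so the sign is −
  λ: 76 + 48.04/60 = 76.800667
  hemisphere W, so the sign is −
Point 4:
  Lat: 29.88′ = 0.498000°; total 31.498000
  S → negative
  Lon: 43 + 33.5391/60 = 43.558985
  hemisphere W, so the sign is −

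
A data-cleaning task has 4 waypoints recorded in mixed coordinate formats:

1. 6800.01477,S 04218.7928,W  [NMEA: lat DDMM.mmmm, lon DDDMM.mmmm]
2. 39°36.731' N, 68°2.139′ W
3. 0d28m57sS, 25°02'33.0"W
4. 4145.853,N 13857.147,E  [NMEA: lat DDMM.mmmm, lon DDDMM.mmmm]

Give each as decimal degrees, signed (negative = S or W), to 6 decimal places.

Point 1:
  φ: split at 2 digits → 68° and 0.01477′; 68 + 0.01477/60 = 68.0002462
  S → negative
  Lon: split at 3 digits → 042° and 18.7928′; 42 + 18.7928/60 = 42.3132133
  W ⇒ negate
Point 2:
  φ: 36.731′ = 0.612183°; total 39.6121833
  N → positive
  Longitude: 68 + 2.139/60 = 68.0356500
  W ⇒ negate
Point 3:
  Lat: 0° + 28/60 + 57/3600 = 0 + 0.466667 + 0.015833 = 0.4825000
  S → negative
  λ: 25° + 2/60 + 33/3600 = 25 + 0.033333 + 0.009167 = 25.0425000
  hemisphere W, so the sign is −
Point 4:
  φ: split at 2 digits → 41° and 45.853′; 41 + 45.853/60 = 41.7642167
  N ⇒ keep positive
  Longitude: degrees = first 3 digits = 138, minutes = 57.147; 138 + 57.147/60 = 138.9524500
  E ⇒ keep positive

1. -68.000246, -42.313213
2. 39.612183, -68.035650
3. -0.482500, -25.042500
4. 41.764217, 138.952450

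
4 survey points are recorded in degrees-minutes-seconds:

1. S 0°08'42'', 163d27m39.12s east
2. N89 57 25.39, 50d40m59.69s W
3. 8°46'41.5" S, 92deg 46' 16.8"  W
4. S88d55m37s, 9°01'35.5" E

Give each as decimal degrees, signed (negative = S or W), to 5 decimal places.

1. -0.14500, 163.46087
2. 89.95705, -50.68325
3. -8.77819, -92.77133
4. -88.92694, 9.02653

Point 1:
  φ: 0 + 8/60 + 42/3600 = 0.145000
  S ⇒ negate
  λ: 163 + 27/60 + 39.12/3600 = 163.460867
  E → positive
Point 2:
  Latitude: 89° + 57/60 + 25.39/3600 = 89 + 0.950000 + 0.007053 = 89.957053
  N ⇒ keep positive
  Longitude: 40′ + 59.69″ = 40.99483′; 50 + 40.99483/60 = 50.683247
  hemisphere W, so the sign is −
Point 3:
  φ: 46′ + 41.5″ = 46.69167′; 8 + 46.69167/60 = 8.778194
  S ⇒ negate
  λ: 92° + 46/60 + 16.8/3600 = 92 + 0.766667 + 0.004667 = 92.771333
  W ⇒ negate
Point 4:
  Latitude: 88° + 55/60 + 37/3600 = 88 + 0.916667 + 0.010278 = 88.926944
  S ⇒ negate
  Lon: 9° + 1/60 + 35.5/3600 = 9 + 0.016667 + 0.009861 = 9.026528
  E ⇒ keep positive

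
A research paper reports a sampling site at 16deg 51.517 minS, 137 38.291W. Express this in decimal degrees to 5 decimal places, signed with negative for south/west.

-16.85862, -137.63818

Lat: 51.517′ = 0.858617°; total 16.858617
S ⇒ negate
λ: 137 + 38.291/60 = 137.638183
W ⇒ negate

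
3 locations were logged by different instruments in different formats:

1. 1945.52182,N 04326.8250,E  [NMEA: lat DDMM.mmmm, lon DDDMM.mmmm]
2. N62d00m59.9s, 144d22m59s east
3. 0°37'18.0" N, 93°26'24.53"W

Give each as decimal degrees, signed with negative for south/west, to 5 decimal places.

Point 1:
  Latitude: split at 2 digits → 19° and 45.52182′; 19 + 45.52182/60 = 19.758697
  N ⇒ keep positive
  Lon: split at 3 digits → 043° and 26.825′; 43 + 26.825/60 = 43.447083
  E → positive
Point 2:
  φ: 62° + 0/60 + 59.9/3600 = 62 + 0.000000 + 0.016639 = 62.016639
  N → positive
  λ: 22′ + 59″ = 22.98333′; 144 + 22.98333/60 = 144.383056
  E ⇒ keep positive
Point 3:
  φ: 37′ + 18″ = 37.30000′; 0 + 37.30000/60 = 0.621667
  N → positive
  Longitude: 93° + 26/60 + 24.53/3600 = 93 + 0.433333 + 0.006814 = 93.440147
  hemisphere W, so the sign is −

1. 19.75870, 43.44708
2. 62.01664, 144.38306
3. 0.62167, -93.44015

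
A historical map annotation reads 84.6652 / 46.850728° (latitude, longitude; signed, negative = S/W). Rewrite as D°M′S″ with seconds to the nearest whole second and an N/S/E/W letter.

84°39′55″ N, 46°51′3″ E

Latitude: 0.665200 × 60 = 39.91200′ → 39′, remainder × 60 = 54.72″
Longitude: 0.850728° → 51.04368′; 0.04368 × 60 = 2.62″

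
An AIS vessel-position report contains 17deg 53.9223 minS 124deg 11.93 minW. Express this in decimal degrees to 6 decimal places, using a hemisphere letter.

17.898705° S, 124.198833° W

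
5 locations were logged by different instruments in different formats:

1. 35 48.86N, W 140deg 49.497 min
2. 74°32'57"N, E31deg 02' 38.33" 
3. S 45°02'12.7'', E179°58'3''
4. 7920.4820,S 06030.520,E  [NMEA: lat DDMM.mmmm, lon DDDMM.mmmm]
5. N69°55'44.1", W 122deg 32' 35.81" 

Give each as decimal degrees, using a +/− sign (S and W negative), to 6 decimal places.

1. 35.814333, -140.824950
2. 74.549167, 31.043981
3. -45.036861, 179.967500
4. -79.341367, 60.508667
5. 69.928917, -122.543281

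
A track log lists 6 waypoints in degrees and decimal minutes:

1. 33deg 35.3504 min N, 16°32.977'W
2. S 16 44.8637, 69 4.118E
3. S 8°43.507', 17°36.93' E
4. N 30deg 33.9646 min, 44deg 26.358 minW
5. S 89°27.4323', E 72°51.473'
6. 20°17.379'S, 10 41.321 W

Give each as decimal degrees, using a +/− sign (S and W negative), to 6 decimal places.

1. 33.589173, -16.549617
2. -16.747728, 69.068633
3. -8.725117, 17.615500
4. 30.566077, -44.439300
5. -89.457205, 72.857883
6. -20.289650, -10.688683

Point 1:
  Latitude: 35.3504′ = 0.589173°; total 33.5891733
  N ⇒ keep positive
  Lon: 16 + 32.977/60 = 16.5496167
  W → negative
Point 2:
  φ: 16 + 44.8637/60 = 16.7477283
  S ⇒ negate
  Lon: 69 + 4.118/60 = 69.0686333
  E ⇒ keep positive
Point 3:
  Latitude: 43.507′ = 0.725117°; total 8.7251167
  S ⇒ negate
  λ: 36.93′ = 0.615500°; total 17.6155000
  E → positive
Point 4:
  φ: 30 + 33.9646/60 = 30.5660767
  N → positive
  λ: 44 + 26.358/60 = 44.4393000
  W ⇒ negate
Point 5:
  φ: 27.4323′ = 0.457205°; total 89.4572050
  S → negative
  Longitude: 51.473′ = 0.857883°; total 72.8578833
  E ⇒ keep positive
Point 6:
  Latitude: 17.379′ = 0.289650°; total 20.2896500
  hemisphere S, so the sign is −
  Longitude: 41.321′ = 0.688683°; total 10.6886833
  hemisphere W, so the sign is −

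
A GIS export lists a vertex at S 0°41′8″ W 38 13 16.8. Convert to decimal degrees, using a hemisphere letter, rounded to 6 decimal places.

Lat: 0 + 41/60 + 8/3600 = 0.6855556
Longitude: 13′ + 16.8″ = 13.28000′; 38 + 13.28000/60 = 38.2213333

0.685556° S, 38.221333° W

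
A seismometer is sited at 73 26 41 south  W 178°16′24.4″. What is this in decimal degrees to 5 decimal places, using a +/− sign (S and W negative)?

φ: 73° + 26/60 + 41/3600 = 73 + 0.433333 + 0.011389 = 73.444722
S → negative
Longitude: 16′ + 24.4″ = 16.40667′; 178 + 16.40667/60 = 178.273444
W ⇒ negate

-73.44472, -178.27344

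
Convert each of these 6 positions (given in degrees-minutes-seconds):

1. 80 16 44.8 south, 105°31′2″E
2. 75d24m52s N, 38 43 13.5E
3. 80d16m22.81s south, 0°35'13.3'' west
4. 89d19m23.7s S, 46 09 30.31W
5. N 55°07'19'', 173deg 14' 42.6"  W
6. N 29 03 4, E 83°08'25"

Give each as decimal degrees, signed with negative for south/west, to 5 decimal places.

Point 1:
  φ: 16′ + 44.8″ = 16.74667′; 80 + 16.74667/60 = 80.279111
  S ⇒ negate
  λ: 31′ + 2″ = 31.03333′; 105 + 31.03333/60 = 105.517222
  E → positive
Point 2:
  φ: 75° + 24/60 + 52/3600 = 75 + 0.400000 + 0.014444 = 75.414444
  N ⇒ keep positive
  λ: 38° + 43/60 + 13.5/3600 = 38 + 0.716667 + 0.003750 = 38.720417
  E → positive
Point 3:
  Latitude: 16′ + 22.81″ = 16.38017′; 80 + 16.38017/60 = 80.273003
  S → negative
  Lon: 35′ + 13.3″ = 35.22167′; 0 + 35.22167/60 = 0.587028
  hemisphere W, so the sign is −
Point 4:
  Latitude: 89° + 19/60 + 23.7/3600 = 89 + 0.316667 + 0.006583 = 89.323250
  S → negative
  λ: 46° + 9/60 + 30.31/3600 = 46 + 0.150000 + 0.008419 = 46.158419
  hemisphere W, so the sign is −
Point 5:
  φ: 7′ + 19″ = 7.31667′; 55 + 7.31667/60 = 55.121944
  N → positive
  Longitude: 14′ + 42.6″ = 14.71000′; 173 + 14.71000/60 = 173.245167
  W ⇒ negate
Point 6:
  Lat: 3′ + 4″ = 3.06667′; 29 + 3.06667/60 = 29.051111
  N ⇒ keep positive
  λ: 83° + 8/60 + 25/3600 = 83 + 0.133333 + 0.006944 = 83.140278
  E → positive

1. -80.27911, 105.51722
2. 75.41444, 38.72042
3. -80.27300, -0.58703
4. -89.32325, -46.15842
5. 55.12194, -173.24517
6. 29.05111, 83.14028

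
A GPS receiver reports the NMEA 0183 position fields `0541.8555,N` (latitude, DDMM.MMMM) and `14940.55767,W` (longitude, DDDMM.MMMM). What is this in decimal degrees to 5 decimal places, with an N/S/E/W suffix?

5.69759° N, 149.67596° W

Lat: split at 2 digits → 05° and 41.8555′; 5 + 41.8555/60 = 5.697592
λ: split at 3 digits → 149° and 40.55767′; 149 + 40.55767/60 = 149.675961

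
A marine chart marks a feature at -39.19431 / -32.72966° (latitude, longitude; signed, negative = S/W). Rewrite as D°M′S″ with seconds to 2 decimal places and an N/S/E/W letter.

Latitude is negative → S; |value| = 39.194310
Latitude: whole degrees 39; 11.65860′ → 11′ and 39.5160″
Longitude is negative → W; |value| = 32.729660
λ: 0.729660 × 60 = 43.77960′ → 43′, remainder × 60 = 46.7760″

39°11′39.52″ S, 32°43′46.78″ W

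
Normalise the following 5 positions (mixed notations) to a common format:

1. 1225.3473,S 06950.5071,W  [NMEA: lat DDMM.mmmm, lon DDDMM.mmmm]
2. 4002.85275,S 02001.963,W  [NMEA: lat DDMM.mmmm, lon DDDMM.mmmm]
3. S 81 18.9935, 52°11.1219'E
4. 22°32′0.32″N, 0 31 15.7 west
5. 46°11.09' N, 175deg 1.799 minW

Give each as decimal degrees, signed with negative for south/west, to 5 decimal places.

Point 1:
  φ: split at 2 digits → 12° and 25.3473′; 12 + 25.3473/60 = 12.422455
  hemisphere S, so the sign is −
  λ: degrees = first 3 digits = 69, minutes = 50.5071; 69 + 50.5071/60 = 69.841785
  W → negative
Point 2:
  Lat: degrees = first 2 digits = 40, minutes = 2.85275; 40 + 2.85275/60 = 40.047546
  S ⇒ negate
  Longitude: degrees = first 3 digits = 20, minutes = 1.963; 20 + 1.963/60 = 20.032717
  W → negative
Point 3:
  Latitude: 81 + 18.9935/60 = 81.316558
  S → negative
  λ: 52 + 11.1219/60 = 52.185365
  E ⇒ keep positive
Point 4:
  Lat: 22 + 32/60 + 0.32/3600 = 22.533422
  N ⇒ keep positive
  λ: 31′ + 15.7″ = 31.26167′; 0 + 31.26167/60 = 0.521028
  W ⇒ negate
Point 5:
  φ: 46 + 11.09/60 = 46.184833
  N → positive
  λ: 175 + 1.799/60 = 175.029983
  W → negative

1. -12.42246, -69.84179
2. -40.04755, -20.03272
3. -81.31656, 52.18537
4. 22.53342, -0.52103
5. 46.18483, -175.02998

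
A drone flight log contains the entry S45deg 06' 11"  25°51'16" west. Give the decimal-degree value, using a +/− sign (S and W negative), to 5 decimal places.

-45.10306, -25.85444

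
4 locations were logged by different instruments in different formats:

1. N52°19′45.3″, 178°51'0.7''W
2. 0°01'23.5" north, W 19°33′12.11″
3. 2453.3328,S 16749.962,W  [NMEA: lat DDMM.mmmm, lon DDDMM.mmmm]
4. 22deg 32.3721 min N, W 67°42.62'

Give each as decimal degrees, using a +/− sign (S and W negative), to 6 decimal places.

Point 1:
  φ: 52° + 19/60 + 45.3/3600 = 52 + 0.316667 + 0.012583 = 52.3292500
  N → positive
  Longitude: 51′ + 0.7″ = 51.01167′; 178 + 51.01167/60 = 178.8501944
  W → negative
Point 2:
  Latitude: 0° + 1/60 + 23.5/3600 = 0 + 0.016667 + 0.006528 = 0.0231944
  N → positive
  Lon: 19° + 33/60 + 12.11/3600 = 19 + 0.550000 + 0.003364 = 19.5533639
  hemisphere W, so the sign is −
Point 3:
  Latitude: split at 2 digits → 24° and 53.3328′; 24 + 53.3328/60 = 24.8888800
  S ⇒ negate
  Lon: split at 3 digits → 167° and 49.962′; 167 + 49.962/60 = 167.8327000
  W ⇒ negate
Point 4:
  Lat: 22 + 32.3721/60 = 22.5395350
  N → positive
  λ: 42.62′ = 0.710333°; total 67.7103333
  W ⇒ negate

1. 52.329250, -178.850194
2. 0.023194, -19.553364
3. -24.888880, -167.832700
4. 22.539535, -67.710333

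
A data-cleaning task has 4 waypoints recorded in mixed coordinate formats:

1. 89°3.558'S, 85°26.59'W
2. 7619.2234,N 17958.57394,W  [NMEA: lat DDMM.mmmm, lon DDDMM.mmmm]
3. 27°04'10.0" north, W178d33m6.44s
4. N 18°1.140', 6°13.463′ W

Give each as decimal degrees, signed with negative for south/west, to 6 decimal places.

1. -89.059300, -85.443167
2. 76.320390, -179.976232
3. 27.069444, -178.551789
4. 18.019000, -6.224383

Point 1:
  φ: 89 + 3.558/60 = 89.0593000
  S → negative
  Lon: 85 + 26.59/60 = 85.4431667
  W → negative
Point 2:
  φ: degrees = first 2 digits = 76, minutes = 19.2234; 76 + 19.2234/60 = 76.3203900
  N ⇒ keep positive
  λ: degrees = first 3 digits = 179, minutes = 58.57394; 179 + 58.57394/60 = 179.9762323
  hemisphere W, so the sign is −
Point 3:
  φ: 27 + 4/60 + 10/3600 = 27.0694444
  N ⇒ keep positive
  Lon: 33′ + 6.44″ = 33.10733′; 178 + 33.10733/60 = 178.5517889
  W ⇒ negate
Point 4:
  Lat: 18 + 1.14/60 = 18.0190000
  N → positive
  λ: 13.463′ = 0.224383°; total 6.2243833
  hemisphere W, so the sign is −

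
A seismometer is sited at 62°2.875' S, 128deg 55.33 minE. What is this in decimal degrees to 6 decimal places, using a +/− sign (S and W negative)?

-62.047917, 128.922167

φ: 62 + 2.875/60 = 62.0479167
S → negative
λ: 55.33′ = 0.922167°; total 128.9221667
E → positive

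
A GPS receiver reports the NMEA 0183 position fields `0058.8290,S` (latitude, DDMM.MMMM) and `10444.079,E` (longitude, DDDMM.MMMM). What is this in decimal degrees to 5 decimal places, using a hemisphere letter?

0.98048° S, 104.73465° E

φ: split at 2 digits → 00° and 58.829′; 0 + 58.829/60 = 0.980483
Longitude: split at 3 digits → 104° and 44.079′; 104 + 44.079/60 = 104.734650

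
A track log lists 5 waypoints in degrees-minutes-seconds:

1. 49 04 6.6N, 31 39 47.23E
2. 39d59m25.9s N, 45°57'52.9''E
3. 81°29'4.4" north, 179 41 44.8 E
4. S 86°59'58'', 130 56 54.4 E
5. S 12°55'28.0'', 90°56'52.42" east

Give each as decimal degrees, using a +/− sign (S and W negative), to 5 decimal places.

1. 49.06850, 31.66312
2. 39.99053, 45.96469
3. 81.48456, 179.69578
4. -86.99944, 130.94844
5. -12.92444, 90.94789

Point 1:
  φ: 49° + 4/60 + 6.6/3600 = 49 + 0.066667 + 0.001833 = 49.068500
  N ⇒ keep positive
  λ: 31 + 39/60 + 47.23/3600 = 31.663119
  E → positive
Point 2:
  Lat: 39 + 59/60 + 25.9/3600 = 39.990528
  N ⇒ keep positive
  Longitude: 45 + 57/60 + 52.9/3600 = 45.964694
  E → positive
Point 3:
  φ: 29′ + 4.4″ = 29.07333′; 81 + 29.07333/60 = 81.484556
  N ⇒ keep positive
  Lon: 179 + 41/60 + 44.8/3600 = 179.695778
  E ⇒ keep positive
Point 4:
  Latitude: 86° + 59/60 + 58/3600 = 86 + 0.983333 + 0.016111 = 86.999444
  hemisphere S, so the sign is −
  λ: 56′ + 54.4″ = 56.90667′; 130 + 56.90667/60 = 130.948444
  E ⇒ keep positive
Point 5:
  Latitude: 55′ + 28″ = 55.46667′; 12 + 55.46667/60 = 12.924444
  S ⇒ negate
  Lon: 90 + 56/60 + 52.42/3600 = 90.947894
  E ⇒ keep positive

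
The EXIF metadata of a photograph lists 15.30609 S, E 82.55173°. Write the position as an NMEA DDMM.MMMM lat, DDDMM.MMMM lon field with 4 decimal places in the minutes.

Lat: 15° + 0.306090 × 60 = 15° 18.365400′
Lon: 82° + 0.551730 × 60 = 82° 33.103800′

1518.3654,S / 08233.1038,E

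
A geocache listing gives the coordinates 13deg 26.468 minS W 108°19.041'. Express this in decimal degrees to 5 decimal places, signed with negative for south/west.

Latitude: 26.468′ = 0.441133°; total 13.441133
hemisphere S, so the sign is −
Longitude: 108 + 19.041/60 = 108.317350
W ⇒ negate

-13.44113, -108.31735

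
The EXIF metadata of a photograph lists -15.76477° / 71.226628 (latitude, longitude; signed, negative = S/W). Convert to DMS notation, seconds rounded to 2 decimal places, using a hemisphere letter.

15°45′53.17″ S, 71°13′35.86″ E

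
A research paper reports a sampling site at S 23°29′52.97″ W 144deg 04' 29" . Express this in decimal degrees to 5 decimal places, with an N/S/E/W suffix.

23.49805° S, 144.07472° W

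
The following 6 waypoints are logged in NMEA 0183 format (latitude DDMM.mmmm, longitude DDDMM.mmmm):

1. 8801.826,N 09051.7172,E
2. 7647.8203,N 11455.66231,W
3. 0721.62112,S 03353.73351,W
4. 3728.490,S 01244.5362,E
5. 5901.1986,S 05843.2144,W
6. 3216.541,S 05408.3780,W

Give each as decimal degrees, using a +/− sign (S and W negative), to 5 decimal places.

Point 1:
  Lat: degrees = first 2 digits = 88, minutes = 1.826; 88 + 1.826/60 = 88.030433
  N → positive
  λ: degrees = first 3 digits = 90, minutes = 51.7172; 90 + 51.7172/60 = 90.861953
  E → positive
Point 2:
  Lat: split at 2 digits → 76° and 47.8203′; 76 + 47.8203/60 = 76.797005
  N → positive
  Longitude: split at 3 digits → 114° and 55.66231′; 114 + 55.66231/60 = 114.927705
  W → negative
Point 3:
  Latitude: split at 2 digits → 07° and 21.62112′; 7 + 21.62112/60 = 7.360352
  S ⇒ negate
  Lon: degrees = first 3 digits = 33, minutes = 53.73351; 33 + 53.73351/60 = 33.895559
  hemisphere W, so the sign is −
Point 4:
  φ: split at 2 digits → 37° and 28.49′; 37 + 28.49/60 = 37.474833
  S ⇒ negate
  Lon: split at 3 digits → 012° and 44.5362′; 12 + 44.5362/60 = 12.742270
  E ⇒ keep positive
Point 5:
  Lat: degrees = first 2 digits = 59, minutes = 1.1986; 59 + 1.1986/60 = 59.019977
  hemisphere S, so the sign is −
  Longitude: split at 3 digits → 058° and 43.2144′; 58 + 43.2144/60 = 58.720240
  W → negative
Point 6:
  Latitude: split at 2 digits → 32° and 16.541′; 32 + 16.541/60 = 32.275683
  S → negative
  Longitude: split at 3 digits → 054° and 8.378′; 54 + 8.378/60 = 54.139633
  W ⇒ negate

1. 88.03043, 90.86195
2. 76.79701, -114.92771
3. -7.36035, -33.89556
4. -37.47483, 12.74227
5. -59.01998, -58.72024
6. -32.27568, -54.13963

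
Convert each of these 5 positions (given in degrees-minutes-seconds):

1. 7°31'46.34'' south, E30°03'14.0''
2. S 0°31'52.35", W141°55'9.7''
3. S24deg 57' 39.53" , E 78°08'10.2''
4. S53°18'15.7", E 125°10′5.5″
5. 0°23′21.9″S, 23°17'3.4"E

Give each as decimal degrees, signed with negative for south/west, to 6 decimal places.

Point 1:
  φ: 31′ + 46.34″ = 31.77233′; 7 + 31.77233/60 = 7.5295389
  S ⇒ negate
  Lon: 3′ + 14″ = 3.23333′; 30 + 3.23333/60 = 30.0538889
  E → positive
Point 2:
  φ: 0 + 31/60 + 52.35/3600 = 0.5312083
  S ⇒ negate
  Lon: 141 + 55/60 + 9.7/3600 = 141.9193611
  W ⇒ negate
Point 3:
  Latitude: 24 + 57/60 + 39.53/3600 = 24.9609806
  hemisphere S, so the sign is −
  λ: 78 + 8/60 + 10.2/3600 = 78.1361667
  E → positive
Point 4:
  Lat: 18′ + 15.7″ = 18.26167′; 53 + 18.26167/60 = 53.3043611
  hemisphere S, so the sign is −
  λ: 125° + 10/60 + 5.5/3600 = 125 + 0.166667 + 0.001528 = 125.1681944
  E ⇒ keep positive
Point 5:
  Latitude: 0° + 23/60 + 21.9/3600 = 0 + 0.383333 + 0.006083 = 0.3894167
  S ⇒ negate
  Lon: 23° + 17/60 + 3.4/3600 = 23 + 0.283333 + 0.000944 = 23.2842778
  E ⇒ keep positive

1. -7.529539, 30.053889
2. -0.531208, -141.919361
3. -24.960981, 78.136167
4. -53.304361, 125.168194
5. -0.389417, 23.284278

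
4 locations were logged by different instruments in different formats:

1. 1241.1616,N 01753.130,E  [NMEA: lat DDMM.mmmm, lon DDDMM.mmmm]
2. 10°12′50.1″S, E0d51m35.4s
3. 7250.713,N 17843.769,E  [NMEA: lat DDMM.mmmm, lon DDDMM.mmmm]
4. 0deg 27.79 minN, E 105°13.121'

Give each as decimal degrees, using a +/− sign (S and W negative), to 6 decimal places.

1. 12.686027, 17.885500
2. -10.213917, 0.859833
3. 72.845217, 178.729483
4. 0.463167, 105.218683

Point 1:
  Lat: degrees = first 2 digits = 12, minutes = 41.1616; 12 + 41.1616/60 = 12.6860267
  N ⇒ keep positive
  Lon: split at 3 digits → 017° and 53.13′; 17 + 53.13/60 = 17.8855000
  E → positive
Point 2:
  Lat: 10° + 12/60 + 50.1/3600 = 10 + 0.200000 + 0.013917 = 10.2139167
  hemisphere S, so the sign is −
  Longitude: 51′ + 35.4″ = 51.59000′; 0 + 51.59000/60 = 0.8598333
  E → positive
Point 3:
  Latitude: degrees = first 2 digits = 72, minutes = 50.713; 72 + 50.713/60 = 72.8452167
  N ⇒ keep positive
  Lon: split at 3 digits → 178° and 43.769′; 178 + 43.769/60 = 178.7294833
  E → positive
Point 4:
  φ: 27.79′ = 0.463167°; total 0.4631667
  N → positive
  λ: 13.121′ = 0.218683°; total 105.2186833
  E → positive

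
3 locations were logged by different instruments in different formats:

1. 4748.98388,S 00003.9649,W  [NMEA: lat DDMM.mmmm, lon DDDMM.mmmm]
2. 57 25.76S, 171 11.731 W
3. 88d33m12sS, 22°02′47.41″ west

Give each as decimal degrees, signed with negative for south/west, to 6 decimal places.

1. -47.816398, -0.066082
2. -57.429333, -171.195517
3. -88.553333, -22.046503

Point 1:
  φ: split at 2 digits → 47° and 48.98388′; 47 + 48.98388/60 = 47.8163980
  S → negative
  Longitude: degrees = first 3 digits = 0, minutes = 3.9649; 0 + 3.9649/60 = 0.0660817
  hemisphere W, so the sign is −
Point 2:
  φ: 25.76′ = 0.429333°; total 57.4293333
  S → negative
  λ: 11.731′ = 0.195517°; total 171.1955167
  W ⇒ negate
Point 3:
  Latitude: 88 + 33/60 + 12/3600 = 88.5533333
  S → negative
  Longitude: 22° + 2/60 + 47.41/3600 = 22 + 0.033333 + 0.013169 = 22.0465028
  W ⇒ negate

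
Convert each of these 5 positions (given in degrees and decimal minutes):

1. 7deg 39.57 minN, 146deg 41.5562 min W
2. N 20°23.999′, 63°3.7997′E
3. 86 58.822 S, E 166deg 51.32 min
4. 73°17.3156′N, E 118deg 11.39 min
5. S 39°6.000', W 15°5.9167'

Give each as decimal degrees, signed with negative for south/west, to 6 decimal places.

1. 7.659500, -146.692603
2. 20.399983, 63.063328
3. -86.980367, 166.855333
4. 73.288593, 118.189833
5. -39.100000, -15.098612

Point 1:
  φ: 39.57′ = 0.659500°; total 7.6595000
  N → positive
  λ: 146 + 41.5562/60 = 146.6926033
  W ⇒ negate
Point 2:
  Lat: 20 + 23.999/60 = 20.3999833
  N → positive
  Lon: 3.7997′ = 0.063328°; total 63.0633283
  E ⇒ keep positive
Point 3:
  φ: 58.822′ = 0.980367°; total 86.9803667
  hemisphere S, so the sign is −
  Longitude: 51.32′ = 0.855333°; total 166.8553333
  E → positive
Point 4:
  Lat: 17.3156′ = 0.288593°; total 73.2885933
  N ⇒ keep positive
  λ: 11.39′ = 0.189833°; total 118.1898333
  E → positive
Point 5:
  Lat: 39 + 6/60 = 39.1000000
  hemisphere S, so the sign is −
  λ: 15 + 5.9167/60 = 15.0986117
  W ⇒ negate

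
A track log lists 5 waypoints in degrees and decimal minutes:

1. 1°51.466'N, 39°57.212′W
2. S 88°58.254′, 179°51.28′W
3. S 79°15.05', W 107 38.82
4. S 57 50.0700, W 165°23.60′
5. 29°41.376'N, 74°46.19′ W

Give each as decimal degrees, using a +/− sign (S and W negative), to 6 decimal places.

1. 1.857767, -39.953533
2. -88.970900, -179.854667
3. -79.250833, -107.647000
4. -57.834500, -165.393333
5. 29.689600, -74.769833

Point 1:
  Lat: 51.466′ = 0.857767°; total 1.8577667
  N → positive
  Lon: 57.212′ = 0.953533°; total 39.9535333
  hemisphere W, so the sign is −
Point 2:
  Latitude: 58.254′ = 0.970900°; total 88.9709000
  S ⇒ negate
  Longitude: 51.28′ = 0.854667°; total 179.8546667
  hemisphere W, so the sign is −
Point 3:
  Lat: 79 + 15.05/60 = 79.2508333
  S → negative
  λ: 38.82′ = 0.647000°; total 107.6470000
  W ⇒ negate
Point 4:
  Latitude: 57 + 50.07/60 = 57.8345000
  S → negative
  Lon: 23.6′ = 0.393333°; total 165.3933333
  W → negative
Point 5:
  Lat: 41.376′ = 0.689600°; total 29.6896000
  N ⇒ keep positive
  Longitude: 74 + 46.19/60 = 74.7698333
  W → negative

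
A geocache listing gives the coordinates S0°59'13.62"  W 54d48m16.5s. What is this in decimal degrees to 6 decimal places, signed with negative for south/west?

-0.987117, -54.804583

Lat: 0 + 59/60 + 13.62/3600 = 0.9871167
S → negative
Longitude: 54 + 48/60 + 16.5/3600 = 54.8045833
W ⇒ negate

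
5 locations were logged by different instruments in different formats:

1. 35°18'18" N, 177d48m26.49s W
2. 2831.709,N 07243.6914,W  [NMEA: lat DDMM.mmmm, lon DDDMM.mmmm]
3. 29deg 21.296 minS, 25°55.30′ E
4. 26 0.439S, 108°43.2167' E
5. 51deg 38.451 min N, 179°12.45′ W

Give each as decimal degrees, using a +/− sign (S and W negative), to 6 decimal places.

Point 1:
  φ: 18′ + 18″ = 18.30000′; 35 + 18.30000/60 = 35.3050000
  N → positive
  Longitude: 177° + 48/60 + 26.49/3600 = 177 + 0.800000 + 0.007358 = 177.8073583
  W ⇒ negate
Point 2:
  Lat: degrees = first 2 digits = 28, minutes = 31.709; 28 + 31.709/60 = 28.5284833
  N ⇒ keep positive
  λ: degrees = first 3 digits = 72, minutes = 43.6914; 72 + 43.6914/60 = 72.7281900
  hemisphere W, so the sign is −
Point 3:
  Latitude: 29 + 21.296/60 = 29.3549333
  S → negative
  Lon: 25 + 55.3/60 = 25.9216667
  E ⇒ keep positive
Point 4:
  Lat: 0.439′ = 0.007317°; total 26.0073167
  S ⇒ negate
  Lon: 108 + 43.2167/60 = 108.7202783
  E → positive
Point 5:
  φ: 51 + 38.451/60 = 51.6408500
  N ⇒ keep positive
  λ: 179 + 12.45/60 = 179.2075000
  W → negative

1. 35.305000, -177.807358
2. 28.528483, -72.728190
3. -29.354933, 25.921667
4. -26.007317, 108.720278
5. 51.640850, -179.207500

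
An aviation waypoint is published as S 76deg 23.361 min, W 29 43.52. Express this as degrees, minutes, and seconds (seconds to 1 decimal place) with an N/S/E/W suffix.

76°23′21.7″ S, 29°43′31.2″ W

φ: 23.36100′ → 23′ and 0.36100 × 60 = 21.660″
Longitude: fractional minutes 0.52000 × 60 = 31.200″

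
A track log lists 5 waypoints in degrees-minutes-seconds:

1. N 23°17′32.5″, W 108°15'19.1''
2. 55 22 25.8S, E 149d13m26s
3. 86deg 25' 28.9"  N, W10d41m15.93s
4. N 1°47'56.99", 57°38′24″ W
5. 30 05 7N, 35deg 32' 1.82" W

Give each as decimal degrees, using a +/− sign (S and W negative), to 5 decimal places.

1. 23.29236, -108.25531
2. -55.37383, 149.22389
3. 86.42469, -10.68776
4. 1.79916, -57.64000
5. 30.08528, -35.53384

Point 1:
  φ: 23 + 17/60 + 32.5/3600 = 23.292361
  N ⇒ keep positive
  λ: 15′ + 19.1″ = 15.31833′; 108 + 15.31833/60 = 108.255306
  hemisphere W, so the sign is −
Point 2:
  φ: 22′ + 25.8″ = 22.43000′; 55 + 22.43000/60 = 55.373833
  S → negative
  Lon: 149 + 13/60 + 26/3600 = 149.223889
  E → positive
Point 3:
  φ: 25′ + 28.9″ = 25.48167′; 86 + 25.48167/60 = 86.424694
  N ⇒ keep positive
  Longitude: 10 + 41/60 + 15.93/3600 = 10.687758
  W → negative
Point 4:
  φ: 1 + 47/60 + 56.99/3600 = 1.799164
  N ⇒ keep positive
  λ: 57° + 38/60 + 24/3600 = 57 + 0.633333 + 0.006667 = 57.640000
  hemisphere W, so the sign is −
Point 5:
  Latitude: 30 + 5/60 + 7/3600 = 30.085278
  N ⇒ keep positive
  Longitude: 35 + 32/60 + 1.82/3600 = 35.533839
  W ⇒ negate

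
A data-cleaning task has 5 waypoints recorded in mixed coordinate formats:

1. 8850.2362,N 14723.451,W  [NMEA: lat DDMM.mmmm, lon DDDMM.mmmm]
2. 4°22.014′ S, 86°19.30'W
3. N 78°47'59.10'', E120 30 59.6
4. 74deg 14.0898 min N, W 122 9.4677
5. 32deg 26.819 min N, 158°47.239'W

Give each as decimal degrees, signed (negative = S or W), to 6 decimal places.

Point 1:
  Latitude: split at 2 digits → 88° and 50.2362′; 88 + 50.2362/60 = 88.8372700
  N → positive
  Longitude: split at 3 digits → 147° and 23.451′; 147 + 23.451/60 = 147.3908500
  W ⇒ negate
Point 2:
  Latitude: 22.014′ = 0.366900°; total 4.3669000
  S → negative
  λ: 86 + 19.3/60 = 86.3216667
  W → negative
Point 3:
  Latitude: 78° + 47/60 + 59.1/3600 = 78 + 0.783333 + 0.016417 = 78.7997500
  N → positive
  λ: 120° + 30/60 + 59.6/3600 = 120 + 0.500000 + 0.016556 = 120.5165556
  E → positive
Point 4:
  φ: 74 + 14.0898/60 = 74.2348300
  N → positive
  Longitude: 122 + 9.4677/60 = 122.1577950
  hemisphere W, so the sign is −
Point 5:
  φ: 26.819′ = 0.446983°; total 32.4469833
  N ⇒ keep positive
  Longitude: 47.239′ = 0.787317°; total 158.7873167
  W ⇒ negate

1. 88.837270, -147.390850
2. -4.366900, -86.321667
3. 78.799750, 120.516556
4. 74.234830, -122.157795
5. 32.446983, -158.787317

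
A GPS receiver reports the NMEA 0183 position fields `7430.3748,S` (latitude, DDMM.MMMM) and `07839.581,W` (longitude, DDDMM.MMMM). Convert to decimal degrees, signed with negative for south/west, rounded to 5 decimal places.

-74.50625, -78.65968

φ: degrees = first 2 digits = 74, minutes = 30.3748; 74 + 30.3748/60 = 74.506247
hemisphere S, so the sign is −
Lon: degrees = first 3 digits = 78, minutes = 39.581; 78 + 39.581/60 = 78.659683
W ⇒ negate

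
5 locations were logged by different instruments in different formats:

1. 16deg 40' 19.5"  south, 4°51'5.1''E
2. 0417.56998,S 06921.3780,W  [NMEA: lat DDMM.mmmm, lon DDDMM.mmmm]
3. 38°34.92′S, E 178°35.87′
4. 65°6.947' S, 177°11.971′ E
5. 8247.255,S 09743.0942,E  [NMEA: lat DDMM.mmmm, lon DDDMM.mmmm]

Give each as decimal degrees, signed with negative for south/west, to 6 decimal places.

Point 1:
  Latitude: 40′ + 19.5″ = 40.32500′; 16 + 40.32500/60 = 16.6720833
  hemisphere S, so the sign is −
  Lon: 4 + 51/60 + 5.1/3600 = 4.8514167
  E → positive
Point 2:
  φ: degrees = first 2 digits = 4, minutes = 17.56998; 4 + 17.56998/60 = 4.2928330
  S ⇒ negate
  Longitude: split at 3 digits → 069° and 21.378′; 69 + 21.378/60 = 69.3563000
  W → negative
Point 3:
  φ: 38 + 34.92/60 = 38.5820000
  S → negative
  λ: 178 + 35.87/60 = 178.5978333
  E ⇒ keep positive
Point 4:
  Latitude: 65 + 6.947/60 = 65.1157833
  hemisphere S, so the sign is −
  Lon: 177 + 11.971/60 = 177.1995167
  E ⇒ keep positive
Point 5:
  Lat: degrees = first 2 digits = 82, minutes = 47.255; 82 + 47.255/60 = 82.7875833
  S → negative
  Lon: degrees = first 3 digits = 97, minutes = 43.0942; 97 + 43.0942/60 = 97.7182367
  E → positive

1. -16.672083, 4.851417
2. -4.292833, -69.356300
3. -38.582000, 178.597833
4. -65.115783, 177.199517
5. -82.787583, 97.718237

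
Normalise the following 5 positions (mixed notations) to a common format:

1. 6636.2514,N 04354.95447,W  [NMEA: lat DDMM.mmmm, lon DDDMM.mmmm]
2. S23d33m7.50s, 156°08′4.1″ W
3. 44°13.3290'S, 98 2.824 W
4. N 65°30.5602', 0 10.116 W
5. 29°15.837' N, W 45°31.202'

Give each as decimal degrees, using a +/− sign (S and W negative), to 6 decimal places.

1. 66.604190, -43.915908
2. -23.552083, -156.134472
3. -44.222150, -98.047067
4. 65.509337, -0.168600
5. 29.263950, -45.520033

Point 1:
  φ: degrees = first 2 digits = 66, minutes = 36.2514; 66 + 36.2514/60 = 66.6041900
  N → positive
  λ: split at 3 digits → 043° and 54.95447′; 43 + 54.95447/60 = 43.9159078
  W ⇒ negate
Point 2:
  Lat: 33′ + 7.5″ = 33.12500′; 23 + 33.12500/60 = 23.5520833
  S → negative
  Longitude: 8′ + 4.1″ = 8.06833′; 156 + 8.06833/60 = 156.1344722
  W ⇒ negate
Point 3:
  φ: 13.329′ = 0.222150°; total 44.2221500
  S ⇒ negate
  Longitude: 98 + 2.824/60 = 98.0470667
  W → negative
Point 4:
  Latitude: 65 + 30.5602/60 = 65.5093367
  N → positive
  Longitude: 0 + 10.116/60 = 0.1686000
  W → negative
Point 5:
  φ: 15.837′ = 0.263950°; total 29.2639500
  N → positive
  λ: 31.202′ = 0.520033°; total 45.5200333
  W ⇒ negate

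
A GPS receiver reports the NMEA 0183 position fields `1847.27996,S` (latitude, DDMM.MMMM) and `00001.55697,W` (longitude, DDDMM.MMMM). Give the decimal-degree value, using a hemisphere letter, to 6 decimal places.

Lat: degrees = first 2 digits = 18, minutes = 47.27996; 18 + 47.27996/60 = 18.7879993
Longitude: split at 3 digits → 000° and 1.55697′; 0 + 1.55697/60 = 0.0259495

18.787999° S, 0.025950° W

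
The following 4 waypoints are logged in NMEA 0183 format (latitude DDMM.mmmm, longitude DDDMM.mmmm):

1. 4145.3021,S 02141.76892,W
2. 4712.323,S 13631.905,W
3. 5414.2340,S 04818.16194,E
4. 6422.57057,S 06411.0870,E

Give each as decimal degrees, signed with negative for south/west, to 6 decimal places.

1. -41.755035, -21.696149
2. -47.205383, -136.531750
3. -54.237233, 48.302699
4. -64.376176, 64.184783

Point 1:
  Lat: split at 2 digits → 41° and 45.3021′; 41 + 45.3021/60 = 41.7550350
  S → negative
  Lon: split at 3 digits → 021° and 41.76892′; 21 + 41.76892/60 = 21.6961487
  W → negative
Point 2:
  Latitude: degrees = first 2 digits = 47, minutes = 12.323; 47 + 12.323/60 = 47.2053833
  S → negative
  Longitude: degrees = first 3 digits = 136, minutes = 31.905; 136 + 31.905/60 = 136.5317500
  W ⇒ negate
Point 3:
  Latitude: split at 2 digits → 54° and 14.234′; 54 + 14.234/60 = 54.2372333
  hemisphere S, so the sign is −
  Longitude: split at 3 digits → 048° and 18.16194′; 48 + 18.16194/60 = 48.3026990
  E ⇒ keep positive
Point 4:
  φ: degrees = first 2 digits = 64, minutes = 22.57057; 64 + 22.57057/60 = 64.3761762
  hemisphere S, so the sign is −
  Lon: degrees = first 3 digits = 64, minutes = 11.087; 64 + 11.087/60 = 64.1847833
  E → positive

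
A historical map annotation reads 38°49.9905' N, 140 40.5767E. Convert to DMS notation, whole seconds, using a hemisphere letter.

38°49′59″ N, 140°40′35″ E

φ: 49.99050′ → 49′ and 0.99050 × 60 = 59.43″
λ: 40.57670′ → 40′ and 0.57670 × 60 = 34.60″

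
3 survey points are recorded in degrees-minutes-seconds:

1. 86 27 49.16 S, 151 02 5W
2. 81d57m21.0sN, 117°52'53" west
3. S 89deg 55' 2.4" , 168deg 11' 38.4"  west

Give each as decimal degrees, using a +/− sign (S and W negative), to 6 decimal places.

1. -86.463656, -151.034722
2. 81.955833, -117.881389
3. -89.917333, -168.194000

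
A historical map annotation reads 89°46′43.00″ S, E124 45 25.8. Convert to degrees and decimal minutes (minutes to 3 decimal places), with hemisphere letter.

Lat: 46 + 43/60 = 46.71667′
Lon: seconds/60 = 0.43000; minutes = 45 + 0.43000 = 45.43000

89° 46.717′ S, 124° 45.430′ E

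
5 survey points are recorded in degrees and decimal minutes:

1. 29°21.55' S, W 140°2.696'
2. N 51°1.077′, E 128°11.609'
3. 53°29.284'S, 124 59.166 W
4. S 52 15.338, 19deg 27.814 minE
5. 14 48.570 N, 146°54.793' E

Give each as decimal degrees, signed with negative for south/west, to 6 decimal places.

Point 1:
  Latitude: 21.55′ = 0.359167°; total 29.3591667
  hemisphere S, so the sign is −
  λ: 2.696′ = 0.044933°; total 140.0449333
  hemisphere W, so the sign is −
Point 2:
  Lat: 1.077′ = 0.017950°; total 51.0179500
  N → positive
  Lon: 11.609′ = 0.193483°; total 128.1934833
  E ⇒ keep positive
Point 3:
  Latitude: 29.284′ = 0.488067°; total 53.4880667
  S ⇒ negate
  λ: 124 + 59.166/60 = 124.9861000
  W ⇒ negate
Point 4:
  φ: 15.338′ = 0.255633°; total 52.2556333
  S ⇒ negate
  λ: 27.814′ = 0.463567°; total 19.4635667
  E ⇒ keep positive
Point 5:
  Latitude: 48.57′ = 0.809500°; total 14.8095000
  N → positive
  λ: 146 + 54.793/60 = 146.9132167
  E → positive

1. -29.359167, -140.044933
2. 51.017950, 128.193483
3. -53.488067, -124.986100
4. -52.255633, 19.463567
5. 14.809500, 146.913217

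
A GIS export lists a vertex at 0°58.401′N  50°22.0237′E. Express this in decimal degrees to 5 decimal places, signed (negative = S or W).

Lat: 0 + 58.401/60 = 0.973350
N ⇒ keep positive
Longitude: 22.0237′ = 0.367062°; total 50.367062
E → positive

0.97335, 50.36706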